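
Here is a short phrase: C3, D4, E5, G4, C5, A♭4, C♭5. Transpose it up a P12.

G4 A5 B6 D6 G6 Eb6 Gb6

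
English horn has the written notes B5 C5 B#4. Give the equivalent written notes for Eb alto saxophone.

First find concert pitch: the English horn sounds a perfect fifth below written, so B5 C5 B#4 sounds E5 F4 E#4.
Then write for Eb alto saxophone: it sounds a major sixth below written, so the part must be a major sixth above concert.
E5 → C#6
F4 → D5
E#4 → C##5

C#6 D5 C##5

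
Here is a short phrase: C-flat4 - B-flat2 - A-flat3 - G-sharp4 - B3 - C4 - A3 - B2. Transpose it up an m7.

Bbb4 Ab3 Gb4 F#5 A4 Bb4 G4 A3

Cb4 gives Bbb4
Bb2 gives Ab3
Ab3 gives Gb4
G#4 gives F#5
B3 gives A4
C4 gives Bb4
A3 gives G4
B2 gives A3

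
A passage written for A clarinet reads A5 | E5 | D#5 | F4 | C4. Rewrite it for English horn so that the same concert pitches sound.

First find concert pitch: the A clarinet sounds a minor third below written, so A5 E5 D#5 F4 C4 sounds F#5 C#5 B#4 D4 A3.
Then write for English horn: it sounds a perfect fifth below written, so the part must be a perfect fifth above concert.
F#5 → C#6
C#5 → G#5
B#4 → F##5
D4 → A4
A3 → E4

C#6 G#5 F##5 A4 E4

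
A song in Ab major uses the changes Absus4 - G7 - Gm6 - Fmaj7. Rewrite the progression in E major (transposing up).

Esus4 D#7 D#m6 C#maj7

Ab major up to E major is an augmented fifth; each chord root moves by that interval while the quality stays the same.
Absus4: root Ab up an augmented fifth → E, giving Esus4.
G7: root G up an augmented fifth → D#, giving D#7.
Gm6: root G up an augmented fifth → D#, giving D#m6.
Fmaj7: root F up an augmented fifth → C#, giving C#maj7.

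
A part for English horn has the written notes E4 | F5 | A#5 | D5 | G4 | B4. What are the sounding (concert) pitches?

A3 Bb4 D#5 G4 C4 E4

The English horn sounds a perfect fifth below written, so transpose each written note down a perfect fifth.
E4 becomes A3
F5 becomes Bb4
A#5 becomes D#5
D5 becomes G4
G4 becomes C4
B4 becomes E4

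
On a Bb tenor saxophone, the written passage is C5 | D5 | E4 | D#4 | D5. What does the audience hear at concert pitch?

Bb3 C4 D3 C#3 C4

The Bb tenor saxophone sounds a major ninth below written, so transpose each written note down a major ninth.
C5 to Bb3
D5 to C4
E4 to D3
D#4 to C#3
D5 to C4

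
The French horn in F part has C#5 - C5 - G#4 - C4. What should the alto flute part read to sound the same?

First find concert pitch: the French horn in F sounds a perfect fifth below written, so C#5 C5 G#4 C4 sounds F#4 F4 C#4 F3.
Then write for alto flute: it sounds a perfect fourth below written, so the part must be a perfect fourth above concert.
F#4 → B4
F4 → Bb4
C#4 → F#4
F3 → Bb3

B4 Bb4 F#4 Bb3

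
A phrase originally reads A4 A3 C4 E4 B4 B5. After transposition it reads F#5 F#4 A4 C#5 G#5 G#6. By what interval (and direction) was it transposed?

up a major sixth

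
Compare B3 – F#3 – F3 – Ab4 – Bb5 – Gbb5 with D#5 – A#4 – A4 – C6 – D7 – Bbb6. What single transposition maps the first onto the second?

From B3 to D#5 is 10 letter names — a tenth of some quality.
B3 to D#5 is 16 semitones, which makes it a major tenth; the second version is higher, so the direction is up.
Checking another pair — Gbb5 → Bbb6 — gives the same interval.

up a major tenth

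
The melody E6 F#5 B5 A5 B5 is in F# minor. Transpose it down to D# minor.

From F# down to D# is a minor third; apply that to each pitch.
E6 -> C#6
F#5 -> D#5
B5 -> G#5
A5 -> F#5
B5 -> G#5

C#6 D#5 G#5 F#5 G#5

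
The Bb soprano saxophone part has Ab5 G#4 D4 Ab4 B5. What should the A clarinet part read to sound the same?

First find concert pitch: the Bb soprano saxophone sounds a major second below written, so Ab5 G#4 D4 Ab4 B5 sounds Gb5 F#4 C4 Gb4 A5.
Then write for A clarinet: it sounds a minor third below written, so the part must be a minor third above concert.
Gb5 → Bbb5
F#4 → A4
C4 → Eb4
Gb4 → Bbb4
A5 → C6

Bbb5 A4 Eb4 Bbb4 C6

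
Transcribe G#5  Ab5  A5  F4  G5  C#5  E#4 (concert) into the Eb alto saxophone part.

E#6 F6 F#6 D5 E6 A#5 C##5

Written C4 sounds as Eb3 on the Eb alto saxophone, so concert pitches are written a major sixth up.
G#5 gives E#6
Ab5 gives F6
A5 gives F#6
F4 gives D5
G5 gives E6
C#5 gives A#5
E#4 gives C##5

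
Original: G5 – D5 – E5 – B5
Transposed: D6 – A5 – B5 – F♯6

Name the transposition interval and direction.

Take the first pair: G5 → D6. G to D spans 5 letter names, so the interval is some kind of fifth.
G5 to D6 is 7 semitones, which makes it a perfect fifth; the second version is higher, so the direction is up.
Checking another pair — B5 → F#6 — gives the same interval.

up a perfect fifth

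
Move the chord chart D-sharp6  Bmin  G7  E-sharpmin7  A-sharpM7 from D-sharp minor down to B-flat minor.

D-sharp minor down to B-flat minor is an augmented third; each chord root moves by that interval while the quality stays the same.
D-sharp6: root D-sharp down an augmented third → Bb, giving Bb6.
Bmin: root B down an augmented third → Gb, giving Gbmin.
G7: root G down an augmented third → Ebb, giving Ebb7.
E-sharpmin7: root E-sharp down an augmented third → C, giving Cmin7.
A-sharpM7: root A-sharp down an augmented third → F, giving FM7.

Bb6 Gbmin Ebb7 Cmin7 FM7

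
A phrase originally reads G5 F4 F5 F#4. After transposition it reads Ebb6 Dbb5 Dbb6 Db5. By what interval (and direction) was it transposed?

Take the first pair: G5 → Ebb6. G to E spans 6 letter names, so the interval is some kind of sixth.
G5 to Ebb6 is 7 semitones, which makes it a diminished sixth; the second version is higher, so the direction is up.
Checking another pair — F#4 → Db5 — gives the same interval.

up a diminished sixth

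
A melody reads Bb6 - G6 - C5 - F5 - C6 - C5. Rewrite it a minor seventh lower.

C6 A5 D4 G4 D5 D4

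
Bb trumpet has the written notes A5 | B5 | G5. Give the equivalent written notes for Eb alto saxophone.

E6 F#6 D6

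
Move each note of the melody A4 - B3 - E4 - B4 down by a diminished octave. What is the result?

A#3 B#2 E#3 B#3

A diminished octave down from A4 gives A#3.
B3 down a diminished octave is B#2.
E4: an octave down reaches E, and 11 semitones makes it E#3.
A diminished octave down from B4 gives B#3.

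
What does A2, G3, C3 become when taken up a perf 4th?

D3 C4 F3

A2 up a perfect fourth is D3.
A perfect fourth up from G3 gives C4.
A perfect fourth up from C3 gives F3.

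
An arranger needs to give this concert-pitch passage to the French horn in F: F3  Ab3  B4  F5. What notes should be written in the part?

C4 Eb4 F#5 C6

Written C4 sounds as F3 on the French horn in F, so concert pitches are written a perfect fifth up.
F3 becomes C4
Ab3 becomes Eb4
B4 becomes F#5
F5 becomes C6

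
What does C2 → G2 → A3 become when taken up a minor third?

Eb2 Bb2 C4

A minor third up from C2 gives Eb2.
G2: a third up reaches B, and 3 semitones makes it Bb2.
A3 up a minor third is C4.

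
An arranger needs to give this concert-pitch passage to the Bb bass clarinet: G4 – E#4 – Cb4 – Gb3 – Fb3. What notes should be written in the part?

Written C4 sounds as Bb2 on the Bb bass clarinet, so concert pitches are written a major ninth up.
G4 becomes A5
E#4 becomes F##5
Cb4 becomes Db5
Gb3 becomes Ab4
Fb3 becomes Gb4

A5 F##5 Db5 Ab4 Gb4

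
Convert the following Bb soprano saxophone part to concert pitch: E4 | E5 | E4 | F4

The Bb soprano saxophone sounds a major second below written, so transpose each written note down a major second.
E4 to D4
E5 to D5
E4 to D4
F4 to Eb4

D4 D5 D4 Eb4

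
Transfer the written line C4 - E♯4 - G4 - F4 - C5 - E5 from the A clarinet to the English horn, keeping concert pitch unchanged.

First find concert pitch: the A clarinet sounds a minor third below written, so C4 E♯4 G4 F4 C5 E5 sounds A3 C##4 E4 D4 A4 C#5.
Then write for English horn: it sounds a perfect fifth below written, so the part must be a perfect fifth above concert.
A3 → E4
C##4 → G##4
E4 → B4
D4 → A4
A4 → E5
C#5 → G#5

E4 G##4 B4 A4 E5 G#5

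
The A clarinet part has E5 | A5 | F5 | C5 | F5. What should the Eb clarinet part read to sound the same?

First find concert pitch: the A clarinet sounds a minor third below written, so E5 A5 F5 C5 F5 sounds C#5 F#5 D5 A4 D5.
Then write for Eb clarinet: it sounds a minor third above written, so the part must be a minor third below concert.
C#5 → A#4
F#5 → D#5
D5 → B4
A4 → F#4
D5 → B4

A#4 D#5 B4 F#4 B4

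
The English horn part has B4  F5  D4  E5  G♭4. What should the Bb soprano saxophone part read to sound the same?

F#4 C5 A3 B4 Db4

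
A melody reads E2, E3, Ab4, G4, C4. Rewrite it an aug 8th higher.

E2 becomes E#3
E3 becomes E#4
Ab4 becomes A5
G4 becomes G#5
C4 becomes C#5

E#3 E#4 A5 G#5 C#5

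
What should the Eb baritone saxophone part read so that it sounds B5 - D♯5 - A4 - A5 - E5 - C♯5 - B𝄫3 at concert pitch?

Written C4 sounds as Eb2 on the Eb baritone saxophone, so concert pitches are written a major thirteenth up.
B5 to G#7
D#5 to B#6
A4 to F#6
A5 to F#7
E5 to C#7
C#5 to A#6
Bbb3 to Gb5

G#7 B#6 F#6 F#7 C#7 A#6 Gb5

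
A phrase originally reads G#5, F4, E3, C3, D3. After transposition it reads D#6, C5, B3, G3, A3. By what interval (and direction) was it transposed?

up a perfect fifth

From G#5 to D#6 is 5 letter names — a fifth of some quality.
G#5 to D#6 is 7 semitones, which makes it a perfect fifth; the second version is higher, so the direction is up.
Checking another pair — D3 → A3 — gives the same interval.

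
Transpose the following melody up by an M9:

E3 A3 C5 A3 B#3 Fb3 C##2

E3 up a major ninth is F#4.
A major ninth up from A3 gives B4.
C5: a ninth up reaches D, and 14 semitones makes it D6.
A major ninth up from A3 gives B4.
B#3: a ninth up reaches C, and 14 semitones makes it C##5.
Fb3: a ninth up reaches G, and 14 semitones makes it Gb4.
C##2 up a major ninth is D##3.

F#4 B4 D6 B4 C##5 Gb4 D##3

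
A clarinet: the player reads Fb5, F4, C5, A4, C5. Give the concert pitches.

Db5 D4 A4 F#4 A4

Written C4 on the A clarinet sounds as A3, a minor third lower; apply that shift to every note.
Fb5 becomes Db5
F4 becomes D4
C5 becomes A4
A4 becomes F#4
C5 becomes A4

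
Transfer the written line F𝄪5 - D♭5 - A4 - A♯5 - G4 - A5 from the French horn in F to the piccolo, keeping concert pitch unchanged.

First find concert pitch: the French horn in F sounds a perfect fifth below written, so F𝄪5 D♭5 A4 A♯5 G4 A5 sounds B#4 Gb4 D4 D#5 C4 D5.
Then write for piccolo: it sounds a perfect octave above written, so the part must be a perfect octave below concert.
B#4 → B#3
Gb4 → Gb3
D4 → D3
D#5 → D#4
C4 → C3
D5 → D4

B#3 Gb3 D3 D#4 C3 D4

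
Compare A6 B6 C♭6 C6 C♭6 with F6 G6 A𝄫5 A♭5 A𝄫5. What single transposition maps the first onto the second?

Take the first pair: A6 → F6. A to F spans 3 letter names, so the interval is some kind of third.
F6 to A6 is 4 semitones, which makes it a major third; the second version is lower, so the direction is down.
Checking another pair — Cb6 → Abb5 — gives the same interval.

down a major third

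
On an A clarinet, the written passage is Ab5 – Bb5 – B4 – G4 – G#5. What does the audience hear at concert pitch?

F5 G5 G#4 E4 E#5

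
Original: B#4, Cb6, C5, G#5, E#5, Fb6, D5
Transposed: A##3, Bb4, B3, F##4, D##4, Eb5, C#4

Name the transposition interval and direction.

down a minor ninth

From B#4 to A##3 is 9 letter names — a ninth of some quality.
A##3 to B#4 is 13 semitones, which makes it a minor ninth; the second version is lower, so the direction is down.
Checking another pair — D5 → C#4 — gives the same interval.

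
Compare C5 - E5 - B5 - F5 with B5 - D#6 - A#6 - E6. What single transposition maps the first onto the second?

up a major seventh

Take the first pair: C5 → B5. C to B spans 7 letter names, so the interval is some kind of seventh.
C5 to B5 is 11 semitones, which makes it a major seventh; the second version is higher, so the direction is up.
Checking another pair — F5 → E6 — gives the same interval.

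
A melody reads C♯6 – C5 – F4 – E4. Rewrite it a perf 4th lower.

C#6 -> G#5
C5 -> G4
F4 -> C4
E4 -> B3

G#5 G4 C4 B3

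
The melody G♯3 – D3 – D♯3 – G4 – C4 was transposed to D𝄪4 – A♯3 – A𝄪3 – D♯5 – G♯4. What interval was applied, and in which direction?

up an augmented fifth

Take the first pair: G#3 → D##4. G to D spans 5 letter names, so the interval is some kind of fifth.
G#3 to D##4 is 8 semitones, which makes it an augmented fifth; the second version is higher, so the direction is up.
Checking another pair — C4 → G#4 — gives the same interval.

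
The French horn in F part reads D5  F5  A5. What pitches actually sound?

G4 Bb4 D5

The French horn in F sounds a perfect fifth below written, so transpose each written note down a perfect fifth.
D5 -> G4
F5 -> Bb4
A5 -> D5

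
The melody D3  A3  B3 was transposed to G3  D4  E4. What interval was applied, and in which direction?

up a perfect fourth

From D3 to G3 is 4 letter names — a fourth of some quality.
D3 to G3 is 5 semitones, which makes it a perfect fourth; the second version is higher, so the direction is up.
Checking another pair — B3 → E4 — gives the same interval.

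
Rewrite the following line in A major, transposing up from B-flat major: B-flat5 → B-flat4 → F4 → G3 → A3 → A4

A6 A5 E5 F#4 G#4 G#5

From B-flat up to A is a major seventh; apply that to each pitch.
Bb5 to A6
Bb4 to A5
F4 to E5
G3 to F#4
A3 to G#4
A4 to G#5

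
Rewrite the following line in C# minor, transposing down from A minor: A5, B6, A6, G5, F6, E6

C#5 D#6 C#6 B4 A5 G#5

A minor to C# minor down is a minor sixth, so every note moves down by that interval.
A5 becomes C#5
B6 becomes D#6
A6 becomes C#6
G5 becomes B4
F6 becomes A5
E6 becomes G#5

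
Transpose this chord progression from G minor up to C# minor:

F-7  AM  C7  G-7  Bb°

G minor up to C# minor is an augmented fourth; each chord root moves by that interval while the quality stays the same.
F-7: root F up an augmented fourth → B, giving B-7.
AM: root A up an augmented fourth → D#, giving D#M.
C7: root C up an augmented fourth → F#, giving F#7.
G-7: root G up an augmented fourth → C#, giving C#-7.
Bb°: root Bb up an augmented fourth → E, giving E°.

B-7 D#M F#7 C#-7 E°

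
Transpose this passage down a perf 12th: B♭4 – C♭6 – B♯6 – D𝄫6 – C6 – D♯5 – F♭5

Bb4 becomes Eb3
Cb6 becomes Fb4
B#6 becomes E#5
Dbb6 becomes Gbb4
C6 becomes F4
D#5 becomes G#3
Fb5 becomes Bbb3

Eb3 Fb4 E#5 Gbb4 F4 G#3 Bbb3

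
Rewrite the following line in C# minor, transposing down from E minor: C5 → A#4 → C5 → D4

A4 F##4 A4 B3

E minor to C# minor down is a minor third, so every note moves down by that interval.
C5 to A4
A#4 to F##4
C5 to A4
D4 to B3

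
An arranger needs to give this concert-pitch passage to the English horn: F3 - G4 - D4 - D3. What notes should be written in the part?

Written C4 sounds as F3 on the English horn, so concert pitches are written a perfect fifth up.
F3 becomes C4
G4 becomes D5
D4 becomes A4
D3 becomes A3

C4 D5 A4 A3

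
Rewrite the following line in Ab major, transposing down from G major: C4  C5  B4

Db3 Db4 C4

G major to Ab major down is a major seventh, so every note moves down by that interval.
C4 to Db3
C5 to Db4
B4 to C4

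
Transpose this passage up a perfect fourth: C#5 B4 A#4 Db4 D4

F#5 E5 D#5 Gb4 G4

C#5: a fourth up reaches F, and 5 semitones makes it F#5.
B4 up a perfect fourth is E5.
A#4: a fourth up reaches D, and 5 semitones makes it D#5.
Db4: a fourth up reaches G, and 5 semitones makes it Gb4.
D4: a fourth up reaches G, and 5 semitones makes it G4.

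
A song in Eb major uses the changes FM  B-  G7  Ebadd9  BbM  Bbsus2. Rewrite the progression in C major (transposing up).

DM G#- E7 Cadd9 GM Gsus2

Eb major up to C major is a major sixth; each chord root moves by that interval while the quality stays the same.
FM: root F up a major sixth → D, giving DM.
B-: root B up a major sixth → G#, giving G#-.
G7: root G up a major sixth → E, giving E7.
Ebadd9: root Eb up a major sixth → C, giving Cadd9.
BbM: root Bb up a major sixth → G, giving GM.
Bbsus2: root Bb up a major sixth → G, giving Gsus2.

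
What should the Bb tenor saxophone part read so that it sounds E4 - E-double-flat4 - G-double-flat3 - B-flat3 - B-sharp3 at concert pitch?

Written C4 sounds as Bb2 on the Bb tenor saxophone, so concert pitches are written a major ninth up.
E4 -> F#5
Ebb4 -> Fb5
Gbb3 -> Abb4
Bb3 -> C5
B#3 -> C##5

F#5 Fb5 Abb4 C5 C##5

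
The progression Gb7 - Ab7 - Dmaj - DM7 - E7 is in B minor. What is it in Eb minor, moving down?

B minor down to Eb minor is an augmented fifth; each chord root moves by that interval while the quality stays the same.
Gb7: root Gb down an augmented fifth → Cbb, giving Cbb7.
Ab7: root Ab down an augmented fifth → Dbb, giving Dbb7.
Dmaj: root D down an augmented fifth → Gb, giving Gbmaj.
DM7: root D down an augmented fifth → Gb, giving GbM7.
E7: root E down an augmented fifth → Ab, giving Ab7.

Cbb7 Dbb7 Gbmaj GbM7 Ab7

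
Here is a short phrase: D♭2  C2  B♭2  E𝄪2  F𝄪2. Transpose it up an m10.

Fb3 Eb3 Db4 G##3 A#3

A minor tenth up from Db2 gives Fb3.
C2: a tenth up reaches E, and 15 semitones makes it Eb3.
Bb2: a tenth up reaches D, and 15 semitones makes it Db4.
A minor tenth up from E##2 gives G##3.
F##2 up a minor tenth is A#3.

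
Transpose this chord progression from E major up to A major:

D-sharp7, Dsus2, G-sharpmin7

G#7 Gsus2 C#min7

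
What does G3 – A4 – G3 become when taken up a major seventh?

F#4 G#5 F#4

A major seventh up from G3 gives F#4.
A major seventh up from A4 gives G#5.
G3: a seventh up reaches F, and 11 semitones makes it F#4.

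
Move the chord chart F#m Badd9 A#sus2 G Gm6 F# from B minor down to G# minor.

D#m G#add9 F##sus2 E Em6 D#

B minor down to G# minor is a minor third; each chord root moves by that interval while the quality stays the same.
F#m: root F# down a minor third → D#, giving D#m.
Badd9: root B down a minor third → G#, giving G#add9.
A#sus2: root A# down a minor third → F##, giving F##sus2.
G: root G down a minor third → E, giving E.
Gm6: root G down a minor third → E, giving Em6.
F#: root F# down a minor third → D#, giving D#.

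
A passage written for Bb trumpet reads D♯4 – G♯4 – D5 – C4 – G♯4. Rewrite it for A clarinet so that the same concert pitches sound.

First find concert pitch: the Bb trumpet sounds a major second below written, so D♯4 G♯4 D5 C4 G♯4 sounds C#4 F#4 C5 Bb3 F#4.
Then write for A clarinet: it sounds a minor third below written, so the part must be a minor third above concert.
C#4 → E4
F#4 → A4
C5 → Eb5
Bb3 → Db4
F#4 → A4

E4 A4 Eb5 Db4 A4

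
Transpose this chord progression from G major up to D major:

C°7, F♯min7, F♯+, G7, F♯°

G°7 C#min7 C#+ D7 C#°

G major up to D major is a perfect fifth; each chord root moves by that interval while the quality stays the same.
C°7: root C up a perfect fifth → G, giving G°7.
F♯min7: root F♯ up a perfect fifth → C#, giving C#min7.
F♯+: root F♯ up a perfect fifth → C#, giving C#+.
G7: root G up a perfect fifth → D, giving D7.
F♯°: root F♯ up a perfect fifth → C#, giving C#°.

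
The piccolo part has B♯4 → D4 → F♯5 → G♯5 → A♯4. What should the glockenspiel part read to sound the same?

First find concert pitch: the piccolo sounds a perfect octave above written, so B♯4 D4 F♯5 G♯5 A♯4 sounds B#5 D5 F#6 G#6 A#5.
Then write for glockenspiel: it sounds a perfect fifteenth above written, so the part must be a perfect fifteenth below concert.
B#5 → B#3
D5 → D3
F#6 → F#4
G#6 → G#4
A#5 → A#3

B#3 D3 F#4 G#4 A#3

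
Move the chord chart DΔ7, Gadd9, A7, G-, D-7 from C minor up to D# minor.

C minor up to D# minor is an augmented second; each chord root moves by that interval while the quality stays the same.
DΔ7: root D up an augmented second → E#, giving E#Δ7.
Gadd9: root G up an augmented second → A#, giving A#add9.
A7: root A up an augmented second → B#, giving B#7.
G-: root G up an augmented second → A#, giving A#-.
D-7: root D up an augmented second → E#, giving E#-7.

E#Δ7 A#add9 B#7 A#- E#-7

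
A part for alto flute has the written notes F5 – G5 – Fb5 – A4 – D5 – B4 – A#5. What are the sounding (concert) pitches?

C5 D5 Cb5 E4 A4 F#4 E#5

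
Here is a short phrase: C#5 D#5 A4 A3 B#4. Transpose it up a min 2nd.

D5 E5 Bb4 Bb3 C#5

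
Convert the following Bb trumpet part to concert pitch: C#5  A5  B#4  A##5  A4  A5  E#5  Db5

Written C4 on the Bb trumpet sounds as Bb3, a major second lower; apply that shift to every note.
C#5 to B4
A5 to G5
B#4 to A#4
A##5 to G##5
A4 to G4
A5 to G5
E#5 to D#5
Db5 to Cb5

B4 G5 A#4 G##5 G4 G5 D#5 Cb5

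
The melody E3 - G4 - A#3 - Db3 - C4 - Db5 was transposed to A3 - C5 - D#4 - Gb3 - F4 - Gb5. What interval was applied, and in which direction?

up a perfect fourth

From E3 to A3 is 4 letter names — a fourth of some quality.
E3 to A3 is 5 semitones, which makes it a perfect fourth; the second version is higher, so the direction is up.
Checking another pair — Db5 → Gb5 — gives the same interval.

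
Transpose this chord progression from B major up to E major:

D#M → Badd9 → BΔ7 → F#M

B major up to E major is a perfect fourth; each chord root moves by that interval while the quality stays the same.
D#M: root D# up a perfect fourth → G#, giving G#M.
Badd9: root B up a perfect fourth → E, giving Eadd9.
BΔ7: root B up a perfect fourth → E, giving EΔ7.
F#M: root F# up a perfect fourth → B, giving BM.

G#M Eadd9 EΔ7 BM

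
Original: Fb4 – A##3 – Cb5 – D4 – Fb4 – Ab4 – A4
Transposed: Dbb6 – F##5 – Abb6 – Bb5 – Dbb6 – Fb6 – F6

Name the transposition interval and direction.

Take the first pair: Fb4 → Dbb6. F to D spans 13 letter names, so the interval is some kind of thirteenth.
Fb4 to Dbb6 is 20 semitones, which makes it a minor thirteenth; the second version is higher, so the direction is up.
Checking another pair — A4 → F6 — gives the same interval.

up a minor thirteenth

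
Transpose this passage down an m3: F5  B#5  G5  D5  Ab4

D5 G##5 E5 B4 F4

F5 to D5
B#5 to G##5
G5 to E5
D5 to B4
Ab4 to F4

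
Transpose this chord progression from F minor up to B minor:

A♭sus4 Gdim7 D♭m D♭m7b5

Dsus4 C#dim7 Gm Gm7b5

F minor up to B minor is an augmented fourth; each chord root moves by that interval while the quality stays the same.
A♭sus4: root A♭ up an augmented fourth → D, giving Dsus4.
Gdim7: root G up an augmented fourth → C#, giving C#dim7.
D♭m: root D♭ up an augmented fourth → G, giving Gm.
D♭m7b5: root D♭ up an augmented fourth → G, giving Gm7b5.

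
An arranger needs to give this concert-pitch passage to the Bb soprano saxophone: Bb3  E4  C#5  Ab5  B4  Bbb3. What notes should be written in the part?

The Bb soprano saxophone sounds a major second below written, so the written part must be a major second above concert — transpose each note up.
Bb3 becomes C4
E4 becomes F#4
C#5 becomes D#5
Ab5 becomes Bb5
B4 becomes C#5
Bbb3 becomes Cb4

C4 F#4 D#5 Bb5 C#5 Cb4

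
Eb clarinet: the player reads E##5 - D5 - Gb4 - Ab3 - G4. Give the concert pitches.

G##5 F5 Bbb4 Cb4 Bb4

The Eb clarinet sounds a minor third above written, so transpose each written note up a minor third.
E##5 gives G##5
D5 gives F5
Gb4 gives Bbb4
Ab3 gives Cb4
G4 gives Bb4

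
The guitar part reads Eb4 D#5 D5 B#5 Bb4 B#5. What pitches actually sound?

Eb3 D#4 D4 B#4 Bb3 B#4

The guitar sounds a perfect octave below written, so transpose each written note down a perfect octave.
Eb4 -> Eb3
D#5 -> D#4
D5 -> D4
B#5 -> B#4
Bb4 -> Bb3
B#5 -> B#4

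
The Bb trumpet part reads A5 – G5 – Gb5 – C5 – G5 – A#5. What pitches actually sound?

The Bb trumpet sounds a major second below written, so transpose each written note down a major second.
A5 -> G5
G5 -> F5
Gb5 -> Fb5
C5 -> Bb4
G5 -> F5
A#5 -> G#5

G5 F5 Fb5 Bb4 F5 G#5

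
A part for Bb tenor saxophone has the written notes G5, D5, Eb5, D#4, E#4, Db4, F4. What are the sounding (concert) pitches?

F4 C4 Db4 C#3 D#3 Cb3 Eb3

Written C4 on the Bb tenor saxophone sounds as Bb2, a major ninth lower; apply that shift to every note.
G5 becomes F4
D5 becomes C4
Eb5 becomes Db4
D#4 becomes C#3
E#4 becomes D#3
Db4 becomes Cb3
F4 becomes Eb3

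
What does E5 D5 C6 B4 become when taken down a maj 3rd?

A major third down from E5 gives C5.
D5 down a major third is Bb4.
A major third down from C6 gives Ab5.
B4: a third down reaches G, and 4 semitones makes it G4.

C5 Bb4 Ab5 G4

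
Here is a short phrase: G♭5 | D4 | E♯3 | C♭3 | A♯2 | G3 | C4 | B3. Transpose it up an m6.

Ebb6 Bb4 C#4 Abb3 F#3 Eb4 Ab4 G4

Gb5 up a minor sixth is Ebb6.
A minor sixth up from D4 gives Bb4.
E#3: a sixth up reaches C, and 8 semitones makes it C#4.
A minor sixth up from Cb3 gives Abb3.
A#2 up a minor sixth is F#3.
A minor sixth up from G3 gives Eb4.
C4: a sixth up reaches A, and 8 semitones makes it Ab4.
B3 up a minor sixth is G4.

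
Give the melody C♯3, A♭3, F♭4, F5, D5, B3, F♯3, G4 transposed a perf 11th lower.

G#1 Eb2 Cb3 C4 A3 F#2 C#2 D3

C#3 becomes G#1
Ab3 becomes Eb2
Fb4 becomes Cb3
F5 becomes C4
D5 becomes A3
B3 becomes F#2
F#3 becomes C#2
G4 becomes D3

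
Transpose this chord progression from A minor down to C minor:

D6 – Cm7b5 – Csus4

F6 Ebm7b5 Ebsus4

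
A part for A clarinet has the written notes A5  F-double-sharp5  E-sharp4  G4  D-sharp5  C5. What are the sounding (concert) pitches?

Written C4 on the A clarinet sounds as A3, a minor third lower; apply that shift to every note.
A5 gives F#5
F##5 gives D##5
E#4 gives C##4
G4 gives E4
D#5 gives B#4
C5 gives A4

F#5 D##5 C##4 E4 B#4 A4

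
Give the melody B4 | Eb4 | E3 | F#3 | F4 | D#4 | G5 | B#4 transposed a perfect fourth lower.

F#4 Bb3 B2 C#3 C4 A#3 D5 F##4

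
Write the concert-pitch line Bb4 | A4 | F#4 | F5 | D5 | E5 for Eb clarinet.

The Eb clarinet sounds a minor third above written, so the written part must be a minor third below concert — transpose each note down.
Bb4 becomes G4
A4 becomes F#4
F#4 becomes D#4
F5 becomes D5
D5 becomes B4
E5 becomes C#5

G4 F#4 D#4 D5 B4 C#5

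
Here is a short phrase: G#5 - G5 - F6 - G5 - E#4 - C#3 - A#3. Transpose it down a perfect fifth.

C#5 C5 Bb5 C5 A#3 F#2 D#3

G#5 gives C#5
G5 gives C5
F6 gives Bb5
G5 gives C5
E#4 gives A#3
C#3 gives F#2
A#3 gives D#3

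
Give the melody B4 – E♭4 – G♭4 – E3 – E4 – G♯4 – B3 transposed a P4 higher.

A perfect fourth up from B4 gives E5.
A perfect fourth up from Eb4 gives Ab4.
Gb4: a fourth up reaches C, and 5 semitones makes it Cb5.
E3 up a perfect fourth is A3.
A perfect fourth up from E4 gives A4.
G#4 up a perfect fourth is C#5.
A perfect fourth up from B3 gives E4.

E5 Ab4 Cb5 A3 A4 C#5 E4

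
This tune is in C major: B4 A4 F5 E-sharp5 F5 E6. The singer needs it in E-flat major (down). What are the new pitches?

From C down to E-flat is a major sixth; apply that to each pitch.
B4 to D4
A4 to C4
F5 to Ab4
E#5 to G#4
F5 to Ab4
E6 to G5

D4 C4 Ab4 G#4 Ab4 G5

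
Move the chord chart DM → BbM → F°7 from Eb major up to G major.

F#M DM A°7

Eb major up to G major is a major third; each chord root moves by that interval while the quality stays the same.
DM: root D up a major third → F#, giving F#M.
BbM: root Bb up a major third → D, giving DM.
F°7: root F up a major third → A, giving A°7.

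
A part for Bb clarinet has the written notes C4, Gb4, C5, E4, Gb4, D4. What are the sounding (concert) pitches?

Bb3 Fb4 Bb4 D4 Fb4 C4

Written C4 on the Bb clarinet sounds as Bb3, a major second lower; apply that shift to every note.
C4 becomes Bb3
Gb4 becomes Fb4
C5 becomes Bb4
E4 becomes D4
Gb4 becomes Fb4
D4 becomes C4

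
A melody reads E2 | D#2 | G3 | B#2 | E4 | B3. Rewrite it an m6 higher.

C3 B2 Eb4 G#3 C5 G4

E2 -> C3
D#2 -> B2
G3 -> Eb4
B#2 -> G#3
E4 -> C5
B3 -> G4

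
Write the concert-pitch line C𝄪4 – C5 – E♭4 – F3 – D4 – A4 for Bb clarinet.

The Bb clarinet sounds a major second below written, so the written part must be a major second above concert — transpose each note up.
C##4 gives D##4
C5 gives D5
Eb4 gives F4
F3 gives G3
D4 gives E4
A4 gives B4

D##4 D5 F4 G3 E4 B4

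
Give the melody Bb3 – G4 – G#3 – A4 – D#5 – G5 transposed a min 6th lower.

Bb3 to D3
G4 to B3
G#3 to B#2
A4 to C#4
D#5 to F##4
G5 to B4

D3 B3 B#2 C#4 F##4 B4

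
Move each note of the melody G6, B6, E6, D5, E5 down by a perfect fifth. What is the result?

C6 E6 A5 G4 A4

G6 -> C6
B6 -> E6
E6 -> A5
D5 -> G4
E5 -> A4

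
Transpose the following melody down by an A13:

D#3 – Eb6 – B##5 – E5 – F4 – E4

D#3: a thirteenth down reaches F, and 22 semitones makes it F1.
An augmented thirteenth down from Eb6 gives Gbb4.
B##5: a thirteenth down reaches D, and 22 semitones makes it D#4.
E5: a thirteenth down reaches G, and 22 semitones makes it Gb3.
An augmented thirteenth down from F4 gives Abb2.
E4 down an augmented thirteenth is Gb2.

F1 Gbb4 D#4 Gb3 Abb2 Gb2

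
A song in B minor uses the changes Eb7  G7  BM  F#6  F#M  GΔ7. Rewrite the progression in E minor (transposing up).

Ab7 C7 EM B6 BM CΔ7

B minor up to E minor is a perfect fourth; each chord root moves by that interval while the quality stays the same.
Eb7: root Eb up a perfect fourth → Ab, giving Ab7.
G7: root G up a perfect fourth → C, giving C7.
BM: root B up a perfect fourth → E, giving EM.
F#6: root F# up a perfect fourth → B, giving B6.
F#M: root F# up a perfect fourth → B, giving BM.
GΔ7: root G up a perfect fourth → C, giving CΔ7.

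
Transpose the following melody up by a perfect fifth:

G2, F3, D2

A perfect fifth up from G2 gives D3.
F3: a fifth up reaches C, and 7 semitones makes it C4.
D2 up a perfect fifth is A2.

D3 C4 A2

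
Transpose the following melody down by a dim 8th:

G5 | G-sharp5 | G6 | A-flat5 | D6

G5 gives G#4
G#5 gives G##4
G6 gives G#5
Ab5 gives A4
D6 gives D#5

G#4 G##4 G#5 A4 D#5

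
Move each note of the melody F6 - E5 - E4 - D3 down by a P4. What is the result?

F6 down a perfect fourth is C6.
E5: a fourth down reaches B, and 5 semitones makes it B4.
E4 down a perfect fourth is B3.
A perfect fourth down from D3 gives A2.

C6 B4 B3 A2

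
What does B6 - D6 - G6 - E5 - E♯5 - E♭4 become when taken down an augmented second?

B6 gives Ab6
D6 gives Cb6
G6 gives Fb6
E5 gives Db5
E#5 gives D5
Eb4 gives Dbb4

Ab6 Cb6 Fb6 Db5 D5 Dbb4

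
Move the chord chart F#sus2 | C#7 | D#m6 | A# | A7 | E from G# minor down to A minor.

G# minor down to A minor is a major seventh; each chord root moves by that interval while the quality stays the same.
F#sus2: root F# down a major seventh → G, giving Gsus2.
C#7: root C# down a major seventh → D, giving D7.
D#m6: root D# down a major seventh → E, giving Em6.
A#: root A# down a major seventh → B, giving B.
A7: root A down a major seventh → Bb, giving Bb7.
E: root E down a major seventh → F, giving F.

Gsus2 D7 Em6 B Bb7 F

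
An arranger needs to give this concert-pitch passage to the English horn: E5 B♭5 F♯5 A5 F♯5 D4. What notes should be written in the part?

B5 F6 C#6 E6 C#6 A4

Written C4 sounds as F3 on the English horn, so concert pitches are written a perfect fifth up.
E5 gives B5
Bb5 gives F6
F#5 gives C#6
A5 gives E6
F#5 gives C#6
D4 gives A4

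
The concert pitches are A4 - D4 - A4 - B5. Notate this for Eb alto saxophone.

Written C4 sounds as Eb3 on the Eb alto saxophone, so concert pitches are written a major sixth up.
A4 → F#5
D4 → B4
A4 → F#5
B5 → G#6

F#5 B4 F#5 G#6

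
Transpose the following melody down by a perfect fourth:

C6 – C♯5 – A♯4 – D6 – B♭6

G5 G#4 E#4 A5 F6

C6 gives G5
C#5 gives G#4
A#4 gives E#4
D6 gives A5
Bb6 gives F6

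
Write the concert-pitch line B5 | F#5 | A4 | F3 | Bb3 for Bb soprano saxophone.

Written C4 sounds as Bb3 on the Bb soprano saxophone, so concert pitches are written a major second up.
B5 gives C#6
F#5 gives G#5
A4 gives B4
F3 gives G3
Bb3 gives C4

C#6 G#5 B4 G3 C4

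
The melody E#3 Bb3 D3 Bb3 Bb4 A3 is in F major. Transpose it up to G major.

F##3 C4 E3 C4 C5 B3

F major to G major up is a major second, so every note moves up by that interval.
E#3 to F##3
Bb3 to C4
D3 to E3
Bb3 to C4
Bb4 to C5
A3 to B3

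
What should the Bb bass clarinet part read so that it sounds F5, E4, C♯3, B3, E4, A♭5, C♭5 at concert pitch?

G6 F#5 D#4 C#5 F#5 Bb6 Db6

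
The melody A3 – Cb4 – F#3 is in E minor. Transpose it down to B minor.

E minor to B minor down is a perfect fourth, so every note moves down by that interval.
A3 -> E3
Cb4 -> Gb3
F#3 -> C#3

E3 Gb3 C#3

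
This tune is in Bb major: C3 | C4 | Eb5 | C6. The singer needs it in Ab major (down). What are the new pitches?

Bb major to Ab major down is a major second, so every note moves down by that interval.
C3 → Bb2
C4 → Bb3
Eb5 → Db5
C6 → Bb5

Bb2 Bb3 Db5 Bb5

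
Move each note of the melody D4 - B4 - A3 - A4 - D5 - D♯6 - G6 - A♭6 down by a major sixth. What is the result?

F3 D4 C3 C4 F4 F#5 Bb5 Cb6

D4 gives F3
B4 gives D4
A3 gives C3
A4 gives C4
D5 gives F4
D#6 gives F#5
G6 gives Bb5
Ab6 gives Cb6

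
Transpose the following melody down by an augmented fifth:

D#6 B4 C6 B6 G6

G5 Eb4 Fb5 Eb6 Cb6

D#6 down an augmented fifth is G5.
B4: a fifth down reaches E, and 8 semitones makes it Eb4.
C6 down an augmented fifth is Fb5.
B6: a fifth down reaches E, and 8 semitones makes it Eb6.
An augmented fifth down from G6 gives Cb6.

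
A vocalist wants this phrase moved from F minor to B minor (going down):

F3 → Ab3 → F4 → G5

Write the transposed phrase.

F minor to B minor down is a diminished fifth, so every note moves down by that interval.
F3 gives B2
Ab3 gives D3
F4 gives B3
G5 gives C#5

B2 D3 B3 C#5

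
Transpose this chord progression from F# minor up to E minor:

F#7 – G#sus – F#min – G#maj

E7 F#sus Emin F#maj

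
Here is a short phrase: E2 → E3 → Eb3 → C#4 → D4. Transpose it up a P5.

B2 B3 Bb3 G#4 A4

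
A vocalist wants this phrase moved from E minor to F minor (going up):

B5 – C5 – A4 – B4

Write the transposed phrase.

From E up to F is a minor second; apply that to each pitch.
B5 -> C6
C5 -> Db5
A4 -> Bb4
B4 -> C5

C6 Db5 Bb4 C5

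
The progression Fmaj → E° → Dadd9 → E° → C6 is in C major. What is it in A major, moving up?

C major up to A major is a major sixth; each chord root moves by that interval while the quality stays the same.
Fmaj: root F up a major sixth → D, giving Dmaj.
E°: root E up a major sixth → C#, giving C#°.
Dadd9: root D up a major sixth → B, giving Badd9.
E°: root E up a major sixth → C#, giving C#°.
C6: root C up a major sixth → A, giving A6.

Dmaj C#° Badd9 C#° A6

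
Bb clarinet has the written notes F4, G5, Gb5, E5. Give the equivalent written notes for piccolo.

Eb3 F4 Fb4 D4

First find concert pitch: the Bb clarinet sounds a major second below written, so F4 G5 Gb5 E5 sounds Eb4 F5 Fb5 D5.
Then write for piccolo: it sounds a perfect octave above written, so the part must be a perfect octave below concert.
Eb4 → Eb3
F5 → F4
Fb5 → Fb4
D5 → D4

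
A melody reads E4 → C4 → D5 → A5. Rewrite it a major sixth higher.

E4 -> C#5
C4 -> A4
D5 -> B5
A5 -> F#6

C#5 A4 B5 F#6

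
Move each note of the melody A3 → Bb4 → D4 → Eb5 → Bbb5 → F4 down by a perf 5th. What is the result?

A3 down a perfect fifth is D3.
Bb4: a fifth down reaches E, and 7 semitones makes it Eb4.
D4: a fifth down reaches G, and 7 semitones makes it G3.
A perfect fifth down from Eb5 gives Ab4.
Bbb5: a fifth down reaches E, and 7 semitones makes it Ebb5.
F4 down a perfect fifth is Bb3.

D3 Eb4 G3 Ab4 Ebb5 Bb3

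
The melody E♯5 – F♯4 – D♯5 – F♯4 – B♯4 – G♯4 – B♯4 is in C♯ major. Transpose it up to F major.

A5 Bb4 G5 Bb4 E5 C5 E5

From C♯ up to F is a diminished fourth; apply that to each pitch.
E#5 -> A5
F#4 -> Bb4
D#5 -> G5
F#4 -> Bb4
B#4 -> E5
G#4 -> C5
B#4 -> E5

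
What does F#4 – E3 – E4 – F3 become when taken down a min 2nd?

F#4 becomes E#4
E3 becomes D#3
E4 becomes D#4
F3 becomes E3

E#4 D#3 D#4 E3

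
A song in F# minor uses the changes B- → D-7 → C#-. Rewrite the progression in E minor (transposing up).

A- C-7 B-

F# minor up to E minor is a minor seventh; each chord root moves by that interval while the quality stays the same.
B-: root B up a minor seventh → A, giving A-.
D-7: root D up a minor seventh → C, giving C-7.
C#-: root C# up a minor seventh → B, giving B-.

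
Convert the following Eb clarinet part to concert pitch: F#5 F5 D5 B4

A5 Ab5 F5 D5

The Eb clarinet sounds a minor third above written, so transpose each written note up a minor third.
F#5 gives A5
F5 gives Ab5
D5 gives F5
B4 gives D5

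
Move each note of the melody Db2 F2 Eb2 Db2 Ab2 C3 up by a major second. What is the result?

Eb2 G2 F2 Eb2 Bb2 D3

Db2 to Eb2
F2 to G2
Eb2 to F2
Db2 to Eb2
Ab2 to Bb2
C3 to D3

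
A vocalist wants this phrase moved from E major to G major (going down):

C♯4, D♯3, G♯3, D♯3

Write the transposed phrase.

E3 F#2 B2 F#2

E major to G major down is a major sixth, so every note moves down by that interval.
C#4 becomes E3
D#3 becomes F#2
G#3 becomes B2
D#3 becomes F#2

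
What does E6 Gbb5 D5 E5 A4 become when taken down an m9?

D#5 Fb4 C#4 D#4 G#3

E6 down a minor ninth is D#5.
Gbb5: a ninth down reaches F, and 13 semitones makes it Fb4.
D5 down a minor ninth is C#4.
A minor ninth down from E5 gives D#4.
A4 down a minor ninth is G#3.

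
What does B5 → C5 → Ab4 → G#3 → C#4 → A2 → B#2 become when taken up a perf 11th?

E7 F6 Db6 C#5 F#5 D4 E#4

B5: an eleventh up reaches E, and 17 semitones makes it E7.
C5 up a perfect eleventh is F6.
Ab4 up a perfect eleventh is Db6.
G#3: an eleventh up reaches C, and 17 semitones makes it C#5.
C#4 up a perfect eleventh is F#5.
A2 up a perfect eleventh is D4.
B#2: an eleventh up reaches E, and 17 semitones makes it E#4.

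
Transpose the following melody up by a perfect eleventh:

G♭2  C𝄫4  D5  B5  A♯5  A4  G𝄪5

Cb4 Fbb5 G6 E7 D#7 D6 C##7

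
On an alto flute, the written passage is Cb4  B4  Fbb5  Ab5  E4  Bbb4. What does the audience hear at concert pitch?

Gb3 F#4 Cbb5 Eb5 B3 Fb4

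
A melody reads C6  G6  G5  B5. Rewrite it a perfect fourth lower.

G5 D6 D5 F#5

C6 becomes G5
G6 becomes D6
G5 becomes D5
B5 becomes F#5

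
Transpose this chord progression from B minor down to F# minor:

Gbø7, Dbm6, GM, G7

Dbø7 Abm6 DM D7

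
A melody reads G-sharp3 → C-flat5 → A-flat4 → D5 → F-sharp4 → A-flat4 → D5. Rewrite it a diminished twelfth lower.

C##2 F3 D3 G#3 B#2 D3 G#3

G#3 down a diminished twelfth is C##2.
Cb5 down a diminished twelfth is F3.
Ab4 down a diminished twelfth is D3.
D5: a twelfth down reaches G, and 18 semitones makes it G#3.
F#4: a twelfth down reaches B, and 18 semitones makes it B#2.
Ab4: a twelfth down reaches D, and 18 semitones makes it D3.
D5 down a diminished twelfth is G#3.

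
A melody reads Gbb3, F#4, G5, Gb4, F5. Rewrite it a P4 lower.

Dbb3 C#4 D5 Db4 C5

Gbb3: a fourth down reaches D, and 5 semitones makes it Dbb3.
F#4: a fourth down reaches C, and 5 semitones makes it C#4.
G5: a fourth down reaches D, and 5 semitones makes it D5.
Gb4 down a perfect fourth is Db4.
F5: a fourth down reaches C, and 5 semitones makes it C5.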